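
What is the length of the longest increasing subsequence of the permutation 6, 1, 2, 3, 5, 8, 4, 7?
5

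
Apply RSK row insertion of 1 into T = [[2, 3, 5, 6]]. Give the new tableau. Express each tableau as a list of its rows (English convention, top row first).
[[1, 3, 5, 6], [2]]

In row 1, 1 replaces 2 (the leftmost entry greater than 1); 2 is bumped to row 2. 2 starts a new row 2. The new tableau is [[1, 3, 5, 6], [2]].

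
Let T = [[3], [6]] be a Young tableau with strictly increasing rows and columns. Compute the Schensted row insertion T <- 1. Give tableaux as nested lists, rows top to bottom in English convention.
[[1], [3], [6]]

In row 1, 1 replaces 3 (the leftmost entry greater than 1); 3 is bumped to row 2. In row 2, 3 replaces 6 (the leftmost entry greater than 3); 6 is bumped to row 3. 6 starts a new row 3. The new tableau is [[1], [3], [6]].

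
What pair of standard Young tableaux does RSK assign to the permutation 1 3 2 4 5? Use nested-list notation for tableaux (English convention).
P = [[1, 2, 4, 5], [3]], Q = [[1, 2, 4, 5], [3]]

Insert each entry of the permutation into P by Schensted row insertion, recording in Q the position of each new cell.

After inserting 1: P = [[1]].
After inserting 3: P = [[1, 3]].
After inserting 2: P = [[1, 2], [3]].
After inserting 4: P = [[1, 2, 4], [3]].
After inserting 5: P = [[1, 2, 4, 5], [3]].

So P = [[1, 2, 4, 5], [3]], Q = [[1, 2, 4, 5], [3]].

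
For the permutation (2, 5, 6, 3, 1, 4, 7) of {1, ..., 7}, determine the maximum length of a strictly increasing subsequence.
4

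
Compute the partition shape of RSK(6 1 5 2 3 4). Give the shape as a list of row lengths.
[4, 1, 1]

Row-insert each entry into an empty tableau.

After inserting 6: P = [[6]].
After inserting 1: P = [[1], [6]].
After inserting 5: P = [[1, 5], [6]].
After inserting 2: P = [[1, 2], [5], [6]].
After inserting 3: P = [[1, 2, 3], [5], [6]].
After inserting 4: P = [[1, 2, 3, 4], [5], [6]].

The final insertion tableau P = [[1, 2, 3, 4], [5], [6]] has shape [4, 1, 1].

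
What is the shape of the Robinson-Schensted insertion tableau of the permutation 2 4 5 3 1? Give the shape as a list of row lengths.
Row-insert each entry into an empty tableau.

After inserting 2: P = [[2]].
After inserting 4: P = [[2, 4]].
After inserting 5: P = [[2, 4, 5]].
After inserting 3: P = [[2, 3, 5], [4]].
After inserting 1: P = [[1, 3, 5], [2], [4]].

The final insertion tableau P = [[1, 3, 5], [2], [4]] has shape [3, 1, 1].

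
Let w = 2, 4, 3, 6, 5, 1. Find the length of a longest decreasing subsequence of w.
3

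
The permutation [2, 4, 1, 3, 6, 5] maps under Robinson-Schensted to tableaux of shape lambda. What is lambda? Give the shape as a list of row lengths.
[3, 3]

Row-insert each entry into an empty tableau.

After inserting 2: P = [[2]].
After inserting 4: P = [[2, 4]].
After inserting 1: P = [[1, 4], [2]].
After inserting 3: P = [[1, 3], [2, 4]].
After inserting 6: P = [[1, 3, 6], [2, 4]].
After inserting 5: P = [[1, 3, 5], [2, 4, 6]].

The final insertion tableau P = [[1, 3, 5], [2, 4, 6]] has shape [3, 3].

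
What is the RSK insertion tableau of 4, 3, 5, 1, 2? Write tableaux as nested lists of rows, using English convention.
Insert 4: appended to row 1. P = [[4]].
Insert 3: 3 bumps 4 from row 1; 4 starts row 2. P = [[3], [4]].
Insert 5: appended to row 1. P = [[3, 5], [4]].
Insert 1: 1 bumps 3 from row 1; 3 bumps 4 from row 2; 4 starts row 3. P = [[1, 5], [3], [4]].
Insert 2: 2 bumps 5 from row 1; 5 appends to row 2. P = [[1, 2], [3, 5], [4]].

So P = [[1, 2], [3, 5], [4]].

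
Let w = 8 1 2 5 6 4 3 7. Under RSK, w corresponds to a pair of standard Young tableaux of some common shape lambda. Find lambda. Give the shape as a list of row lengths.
Row-insert each entry into an empty tableau.

After inserting 8: P = [[8]].
After inserting 1: P = [[1], [8]].
After inserting 2: P = [[1, 2], [8]].
After inserting 5: P = [[1, 2, 5], [8]].
After inserting 6: P = [[1, 2, 5, 6], [8]].
After inserting 4: P = [[1, 2, 4, 6], [5], [8]].
After inserting 3: P = [[1, 2, 3, 6], [4], [5], [8]].
After inserting 7: P = [[1, 2, 3, 6, 7], [4], [5], [8]].

The final insertion tableau P = [[1, 2, 3, 6, 7], [4], [5], [8]] has shape [5, 1, 1, 1].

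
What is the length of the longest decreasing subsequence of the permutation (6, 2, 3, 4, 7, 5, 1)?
3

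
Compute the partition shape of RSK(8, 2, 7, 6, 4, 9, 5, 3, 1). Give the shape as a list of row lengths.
Row-insert each entry into an empty tableau.

After inserting 8: P = [[8]].
After inserting 2: P = [[2], [8]].
After inserting 7: P = [[2, 7], [8]].
After inserting 6: P = [[2, 6], [7], [8]].
After inserting 4: P = [[2, 4], [6], [7], [8]].
After inserting 9: P = [[2, 4, 9], [6], [7], [8]].
After inserting 5: P = [[2, 4, 5], [6, 9], [7], [8]].
After inserting 3: P = [[2, 3, 5], [4, 9], [6], [7], [8]].
After inserting 1: P = [[1, 3, 5], [2, 9], [4], [6], [7], [8]].

The final insertion tableau P = [[1, 3, 5], [2, 9], [4], [6], [7], [8]] has shape [3, 2, 1, 1, 1, 1].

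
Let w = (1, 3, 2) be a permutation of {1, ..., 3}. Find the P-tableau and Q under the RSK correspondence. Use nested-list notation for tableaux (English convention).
P = [[1, 2], [3]], Q = [[1, 2], [3]]

Insert each entry of the permutation into P by Schensted row insertion, recording in Q the position of each new cell.

After inserting 1: P = [[1]].
After inserting 3: P = [[1, 3]].
After inserting 2: P = [[1, 2], [3]].

So P = [[1, 2], [3]], Q = [[1, 2], [3]].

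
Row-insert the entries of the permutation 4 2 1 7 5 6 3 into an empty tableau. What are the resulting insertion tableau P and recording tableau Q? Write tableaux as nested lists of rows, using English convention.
P = [[1, 3, 6], [2, 5], [4, 7]], Q = [[1, 4, 6], [2, 5], [3, 7]]

Insert each entry of the permutation into P by Schensted row insertion, recording in Q the position of each new cell.

Insert 4: appended to row 1. P = [[4]].
Insert 2: 2 bumps 4 from row 1; 4 starts row 2. P = [[2], [4]].
Insert 1: 1 bumps 2 from row 1; 2 bumps 4 from row 2; 4 starts row 3. P = [[1], [2], [4]].
Insert 7: appended to row 1. P = [[1, 7], [2], [4]].
Insert 5: 5 bumps 7 from row 1; 7 appends to row 2. P = [[1, 5], [2, 7], [4]].
Insert 6: appended to row 1. P = [[1, 5, 6], [2, 7], [4]].
Insert 3: 3 bumps 5 from row 1; 5 bumps 7 from row 2; 7 appends to row 3. P = [[1, 3, 6], [2, 5], [4, 7]].

So P = [[1, 3, 6], [2, 5], [4, 7]], Q = [[1, 4, 6], [2, 5], [3, 7]].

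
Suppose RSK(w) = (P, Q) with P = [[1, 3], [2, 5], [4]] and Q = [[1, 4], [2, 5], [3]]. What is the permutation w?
4 2 1 5 3

Reverse RSK: for i = n, n-1, ..., 1, locate i in Q, remove the corresponding corner cell from P, and reverse-bump its entry up through P; the value ejected from row 1 is w(i).

So w = 4 2 1 5 3.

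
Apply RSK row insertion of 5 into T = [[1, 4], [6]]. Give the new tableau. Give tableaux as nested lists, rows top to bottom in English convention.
5 is larger than every entry of row 1, so it is appended to row 1. The new tableau is [[1, 4, 5], [6]].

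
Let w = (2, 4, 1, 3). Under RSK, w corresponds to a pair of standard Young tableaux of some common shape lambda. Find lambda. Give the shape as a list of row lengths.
[2, 2]

RSK row insertion gives P = [[1, 3], [2, 4]], which has shape [2, 2].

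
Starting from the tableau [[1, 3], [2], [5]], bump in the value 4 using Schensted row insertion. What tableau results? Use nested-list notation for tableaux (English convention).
[[1, 3, 4], [2], [5]]

4 is larger than every entry of row 1, so it is appended to row 1. The new tableau is [[1, 3, 4], [2], [5]].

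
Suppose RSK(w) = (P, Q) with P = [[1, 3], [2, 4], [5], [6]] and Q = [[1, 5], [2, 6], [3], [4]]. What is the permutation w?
6 5 2 1 4 3

Reverse the RSK construction: for i from n down to 1, find the cell of Q containing i, remove the entry at that cell from P, and reverse-bump it up through P; the value ejected from row 1 is w(i).

Step i=6: Q has 6 at row 2, column 2; remove 4 from row 2 of P and reverse-bump: 4 enters row 1 and ejects 3. So w(6) = 3. P is now [[1, 4], [2], [5], [6]].
Step i=5: Q has 5 at row 1, column 2; remove that cell from P, ejecting 4. So w(5) = 4. P is now [[1], [2], [5], [6]].
Step i=4: Q has 4 at row 4, column 1; remove 6 from row 4 of P and reverse-bump: 6 enters row 3 and ejects 5; 5 enters row 2 and ejects 2; 2 enters row 1 and ejects 1. So w(4) = 1. P is now [[2], [5], [6]].
Step i=3: Q has 3 at row 3, column 1; remove 6 from row 3 of P and reverse-bump: 6 enters row 2 and ejects 5; 5 enters row 1 and ejects 2. So w(3) = 2. P is now [[5], [6]].
Step i=2: Q has 2 at row 2, column 1; remove 6 from row 2 of P and reverse-bump: 6 enters row 1 and ejects 5. So w(2) = 5. P is now [[6]].
Step i=1: Q has 1 at row 1, column 1; remove that cell from P, ejecting 6. So w(1) = 6. P is now [].

So w = 6 5 2 1 4 3.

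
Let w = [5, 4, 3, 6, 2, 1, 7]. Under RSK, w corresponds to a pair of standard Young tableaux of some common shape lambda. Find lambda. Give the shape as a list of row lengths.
[3, 1, 1, 1, 1]

Row-insert each entry into an empty tableau.

After inserting 5: P = [[5]].
After inserting 4: P = [[4], [5]].
After inserting 3: P = [[3], [4], [5]].
After inserting 6: P = [[3, 6], [4], [5]].
After inserting 2: P = [[2, 6], [3], [4], [5]].
After inserting 1: P = [[1, 6], [2], [3], [4], [5]].
After inserting 7: P = [[1, 6, 7], [2], [3], [4], [5]].

The final insertion tableau P = [[1, 6, 7], [2], [3], [4], [5]] has shape [3, 1, 1, 1, 1].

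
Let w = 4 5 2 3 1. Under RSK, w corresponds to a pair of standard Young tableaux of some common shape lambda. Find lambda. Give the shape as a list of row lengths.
[2, 2, 1]

Row-insert each entry into an empty tableau.

After inserting 4: P = [[4]].
After inserting 5: P = [[4, 5]].
After inserting 2: P = [[2, 5], [4]].
After inserting 3: P = [[2, 3], [4, 5]].
After inserting 1: P = [[1, 3], [2, 5], [4]].

The final insertion tableau P = [[1, 3], [2, 5], [4]] has shape [2, 2, 1].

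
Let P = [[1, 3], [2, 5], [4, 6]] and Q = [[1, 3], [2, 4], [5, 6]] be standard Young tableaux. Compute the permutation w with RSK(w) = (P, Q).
4 2 6 5 1 3

Reverse the RSK construction: for i from n down to 1, find the cell of Q containing i, remove the entry at that cell from P, and reverse-bump it up through P; the value ejected from row 1 is w(i).

Step i=6: Q has 6 at row 3, column 2; remove 6 from row 3 of P and reverse-bump: 6 enters row 2 and ejects 5; 5 enters row 1 and ejects 3. So w(6) = 3. P is now [[1, 5], [2, 6], [4]].
Step i=5: Q has 5 at row 3, column 1; remove 4 from row 3 of P and reverse-bump: 4 enters row 2 and ejects 2; 2 enters row 1 and ejects 1. So w(5) = 1. P is now [[2, 5], [4, 6]].
Step i=4: Q has 4 at row 2, column 2; remove 6 from row 2 of P and reverse-bump: 6 enters row 1 and ejects 5. So w(4) = 5. P is now [[2, 6], [4]].
Step i=3: Q has 3 at row 1, column 2; remove that cell from P, ejecting 6. So w(3) = 6. P is now [[2], [4]].
Step i=2: Q has 2 at row 2, column 1; remove 4 from row 2 of P and reverse-bump: 4 enters row 1 and ejects 2. So w(2) = 2. P is now [[4]].
Step i=1: Q has 1 at row 1, column 1; remove that cell from P, ejecting 4. So w(1) = 4. P is now [].

So w = 4 2 6 5 1 3.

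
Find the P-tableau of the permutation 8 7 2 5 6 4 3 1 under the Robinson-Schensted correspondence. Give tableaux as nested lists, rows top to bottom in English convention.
P = [[1, 3, 6], [2], [4], [5], [7], [8]]

Insert 8: appended to row 1. P = [[8]].
Insert 7: 7 bumps 8 from row 1; 8 starts row 2. P = [[7], [8]].
Insert 2: 2 bumps 7 from row 1; 7 bumps 8 from row 2; 8 starts row 3. P = [[2], [7], [8]].
Insert 5: appended to row 1. P = [[2, 5], [7], [8]].
Insert 6: appended to row 1. P = [[2, 5, 6], [7], [8]].
Insert 4: 4 bumps 5 from row 1; 5 bumps 7 from row 2; 7 bumps 8 from row 3; 8 starts row 4. P = [[2, 4, 6], [5], [7], [8]].
Insert 3: 3 bumps 4 from row 1; 4 bumps 5 from row 2; 5 bumps 7 from row 3; 7 bumps 8 from row 4; 8 starts row 5. P = [[2, 3, 6], [4], [5], [7], [8]].
Insert 1: 1 bumps 2 from row 1; 2 bumps 4 from row 2; 4 bumps 5 from row 3; 5 bumps 7 from row 4; 7 bumps 8 from row 5; 8 starts row 6. P = [[1, 3, 6], [2], [4], [5], [7], [8]].

So P = [[1, 3, 6], [2], [4], [5], [7], [8]].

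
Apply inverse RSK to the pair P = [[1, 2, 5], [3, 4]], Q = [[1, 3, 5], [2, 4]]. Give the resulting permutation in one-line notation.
3 1 4 2 5

Reverse the RSK construction: for i from n down to 1, find the cell of Q containing i, remove the entry at that cell from P, and reverse-bump it up through P; the value ejected from row 1 is w(i).

Step i=5: Q has 5 at row 1, column 3; remove that cell from P, ejecting 5. So w(5) = 5. P is now [[1, 2], [3, 4]].
Step i=4: Q has 4 at row 2, column 2; remove 4 from row 2 of P and reverse-bump: 4 enters row 1 and ejects 2. So w(4) = 2. P is now [[1, 4], [3]].
Step i=3: Q has 3 at row 1, column 2; remove that cell from P, ejecting 4. So w(3) = 4. P is now [[1], [3]].
Step i=2: Q has 2 at row 2, column 1; remove 3 from row 2 of P and reverse-bump: 3 enters row 1 and ejects 1. So w(2) = 1. P is now [[3]].
Step i=1: Q has 1 at row 1, column 1; remove that cell from P, ejecting 3. So w(1) = 3. P is now [].

So w = 3 1 4 2 5.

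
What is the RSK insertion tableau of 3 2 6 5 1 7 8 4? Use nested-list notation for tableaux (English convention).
P = [[1, 4, 7, 8], [2, 5], [3, 6]]

Insert 3: appended to row 1. P = [[3]].
Insert 2: 2 bumps 3 from row 1; 3 starts row 2. P = [[2], [3]].
Insert 6: appended to row 1. P = [[2, 6], [3]].
Insert 5: 5 bumps 6 from row 1; 6 appends to row 2. P = [[2, 5], [3, 6]].
Insert 1: 1 bumps 2 from row 1; 2 bumps 3 from row 2; 3 starts row 3. P = [[1, 5], [2, 6], [3]].
Insert 7: appended to row 1. P = [[1, 5, 7], [2, 6], [3]].
Insert 8: appended to row 1. P = [[1, 5, 7, 8], [2, 6], [3]].
Insert 4: 4 bumps 5 from row 1; 5 bumps 6 from row 2; 6 appends to row 3. P = [[1, 4, 7, 8], [2, 5], [3, 6]].

So P = [[1, 4, 7, 8], [2, 5], [3, 6]].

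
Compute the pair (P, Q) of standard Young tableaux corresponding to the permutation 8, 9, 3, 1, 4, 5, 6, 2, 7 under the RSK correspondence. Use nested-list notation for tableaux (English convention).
Insert each entry of the permutation into P by Schensted row insertion, recording in Q the position of each new cell.

Insert 8: appended to row 1. P = [[8]].
Insert 9: appended to row 1. P = [[8, 9]].
Insert 3: 3 bumps 8 from row 1; 8 starts row 2. P = [[3, 9], [8]].
Insert 1: 1 bumps 3 from row 1; 3 bumps 8 from row 2; 8 starts row 3. P = [[1, 9], [3], [8]].
Insert 4: 4 bumps 9 from row 1; 9 appends to row 2. P = [[1, 4], [3, 9], [8]].
Insert 5: appended to row 1. P = [[1, 4, 5], [3, 9], [8]].
Insert 6: appended to row 1. P = [[1, 4, 5, 6], [3, 9], [8]].
Insert 2: 2 bumps 4 from row 1; 4 bumps 9 from row 2; 9 appends to row 3. P = [[1, 2, 5, 6], [3, 4], [8, 9]].
Insert 7: appended to row 1. P = [[1, 2, 5, 6, 7], [3, 4], [8, 9]].

So P = [[1, 2, 5, 6, 7], [3, 4], [8, 9]], Q = [[1, 2, 6, 7, 9], [3, 5], [4, 8]].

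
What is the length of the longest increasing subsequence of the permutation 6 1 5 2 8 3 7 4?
4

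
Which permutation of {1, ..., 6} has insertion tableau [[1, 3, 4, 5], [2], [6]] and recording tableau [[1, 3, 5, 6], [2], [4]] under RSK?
6 2 3 1 4 5

Reverse RSK: for i = n, n-1, ..., 1, locate i in Q, remove the corresponding corner cell from P, and reverse-bump its entry up through P; the value ejected from row 1 is w(i).

So w = 6 2 3 1 4 5.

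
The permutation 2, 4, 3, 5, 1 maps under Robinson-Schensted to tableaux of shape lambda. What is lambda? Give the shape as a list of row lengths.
Row-insert each entry into an empty tableau.

After inserting 2: P = [[2]].
After inserting 4: P = [[2, 4]].
After inserting 3: P = [[2, 3], [4]].
After inserting 5: P = [[2, 3, 5], [4]].
After inserting 1: P = [[1, 3, 5], [2], [4]].

The final insertion tableau P = [[1, 3, 5], [2], [4]] has shape [3, 1, 1].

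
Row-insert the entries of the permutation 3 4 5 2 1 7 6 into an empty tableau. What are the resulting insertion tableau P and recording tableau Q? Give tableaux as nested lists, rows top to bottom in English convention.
Insert each entry of the permutation into P by Schensted row insertion, recording in Q the position of each new cell.

Insert 3: appended to row 1. P = [[3]].
Insert 4: appended to row 1. P = [[3, 4]].
Insert 5: appended to row 1. P = [[3, 4, 5]].
Insert 2: 2 bumps 3 from row 1; 3 starts row 2. P = [[2, 4, 5], [3]].
Insert 1: 1 bumps 2 from row 1; 2 bumps 3 from row 2; 3 starts row 3. P = [[1, 4, 5], [2], [3]].
Insert 7: appended to row 1. P = [[1, 4, 5, 7], [2], [3]].
Insert 6: 6 bumps 7 from row 1; 7 appends to row 2. P = [[1, 4, 5, 6], [2, 7], [3]].

So P = [[1, 4, 5, 6], [2, 7], [3]], Q = [[1, 2, 3, 6], [4, 7], [5]].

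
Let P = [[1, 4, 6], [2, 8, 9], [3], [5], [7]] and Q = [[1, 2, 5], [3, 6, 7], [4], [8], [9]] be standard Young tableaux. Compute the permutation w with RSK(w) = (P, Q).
7 8 5 3 9 4 6 2 1

Reverse the RSK construction: for i from n down to 1, find the cell of Q containing i, remove the entry at that cell from P, and reverse-bump it up through P; the value ejected from row 1 is w(i).

Step i=9: Q has 9 at row 5, column 1; remove 7 from row 5 of P and reverse-bump: 7 enters row 4 and ejects 5; 5 enters row 3 and ejects 3; 3 enters row 2 and ejects 2; 2 enters row 1 and ejects 1. So w(9) = 1. P is now [[2, 4, 6], [3, 8, 9], [5], [7]].
Step i=8: Q has 8 at row 4, column 1; remove 7 from row 4 of P and reverse-bump: 7 enters row 3 and ejects 5; 5 enters row 2 and ejects 3; 3 enters row 1 and ejects 2. So w(8) = 2. P is now [[3, 4, 6], [5, 8, 9], [7]].
Step i=7: Q has 7 at row 2, column 3; remove 9 from row 2 of P and reverse-bump: 9 enters row 1 and ejects 6. So w(7) = 6. P is now [[3, 4, 9], [5, 8], [7]].
Step i=6: Q has 6 at row 2, column 2; remove 8 from row 2 of P and reverse-bump: 8 enters row 1 and ejects 4. So w(6) = 4. P is now [[3, 8, 9], [5], [7]].
Step i=5: Q has 5 at row 1, column 3; remove that cell from P, ejecting 9. So w(5) = 9. P is now [[3, 8], [5], [7]].
Step i=4: Q has 4 at row 3, column 1; remove 7 from row 3 of P and reverse-bump: 7 enters row 2 and ejects 5; 5 enters row 1 and ejects 3. So w(4) = 3. P is now [[5, 8], [7]].
Step i=3: Q has 3 at row 2, column 1; remove 7 from row 2 of P and reverse-bump: 7 enters row 1 and ejects 5. So w(3) = 5. P is now [[7, 8]].
Step i=2: Q has 2 at row 1, column 2; remove that cell from P, ejecting 8. So w(2) = 8. P is now [[7]].
Step i=1: Q has 1 at row 1, column 1; remove that cell from P, ejecting 7. So w(1) = 7. P is now [].

So w = 7 8 5 3 9 4 6 2 1.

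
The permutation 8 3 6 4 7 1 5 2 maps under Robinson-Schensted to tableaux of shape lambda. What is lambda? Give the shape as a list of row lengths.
[3, 2, 2, 1]

Row-insert each entry into an empty tableau.

After inserting 8: P = [[8]].
After inserting 3: P = [[3], [8]].
After inserting 6: P = [[3, 6], [8]].
After inserting 4: P = [[3, 4], [6], [8]].
After inserting 7: P = [[3, 4, 7], [6], [8]].
After inserting 1: P = [[1, 4, 7], [3], [6], [8]].
After inserting 5: P = [[1, 4, 5], [3, 7], [6], [8]].
After inserting 2: P = [[1, 2, 5], [3, 4], [6, 7], [8]].

The final insertion tableau P = [[1, 2, 5], [3, 4], [6, 7], [8]] has shape [3, 2, 2, 1].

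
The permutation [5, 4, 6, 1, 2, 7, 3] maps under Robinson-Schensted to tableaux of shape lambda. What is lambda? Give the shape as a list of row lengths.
Row-insert each entry into an empty tableau.

After inserting 5: P = [[5]].
After inserting 4: P = [[4], [5]].
After inserting 6: P = [[4, 6], [5]].
After inserting 1: P = [[1, 6], [4], [5]].
After inserting 2: P = [[1, 2], [4, 6], [5]].
After inserting 7: P = [[1, 2, 7], [4, 6], [5]].
After inserting 3: P = [[1, 2, 3], [4, 6, 7], [5]].

The final insertion tableau P = [[1, 2, 3], [4, 6, 7], [5]] has shape [3, 3, 1].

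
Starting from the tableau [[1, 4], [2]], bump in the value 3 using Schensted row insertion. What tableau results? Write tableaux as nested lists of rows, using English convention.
In row 1, 3 replaces 4 (the leftmost entry greater than 3); 4 is bumped to row 2. 4 is appended to row 2. The new tableau is [[1, 3], [2, 4]].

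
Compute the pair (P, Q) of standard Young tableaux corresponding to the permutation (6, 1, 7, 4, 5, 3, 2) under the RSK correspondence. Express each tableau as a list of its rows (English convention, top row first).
P = [[1, 2, 5], [3, 7], [4], [6]], Q = [[1, 3, 5], [2, 4], [6], [7]]

Insert each entry of the permutation into P by Schensted row insertion, recording in Q the position of each new cell.

Insert 6: appended to row 1. P = [[6]], Q = [[1]].
Insert 1: 1 bumps 6 from row 1; 6 starts row 2. P = [[1], [6]], Q = [[1], [2]].
Insert 7: appended to row 1. P = [[1, 7], [6]], Q = [[1, 3], [2]].
Insert 4: 4 bumps 7 from row 1; 7 appends to row 2. P = [[1, 4], [6, 7]], Q = [[1, 3], [2, 4]].
Insert 5: appended to row 1. P = [[1, 4, 5], [6, 7]], Q = [[1, 3, 5], [2, 4]].
Insert 3: 3 bumps 4 from row 1; 4 bumps 6 from row 2; 6 starts row 3. P = [[1, 3, 5], [4, 7], [6]], Q = [[1, 3, 5], [2, 4], [6]].
Insert 2: 2 bumps 3 from row 1; 3 bumps 4 from row 2; 4 bumps 6 from row 3; 6 starts row 4. P = [[1, 2, 5], [3, 7], [4], [6]], Q = [[1, 3, 5], [2, 4], [6], [7]].

So P = [[1, 2, 5], [3, 7], [4], [6]], Q = [[1, 3, 5], [2, 4], [6], [7]].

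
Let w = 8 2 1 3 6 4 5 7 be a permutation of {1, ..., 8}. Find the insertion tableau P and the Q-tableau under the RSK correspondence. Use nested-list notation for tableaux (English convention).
P = [[1, 3, 4, 5, 7], [2, 6], [8]], Q = [[1, 4, 5, 7, 8], [2, 6], [3]]

Insert each entry of the permutation into P by Schensted row insertion, recording in Q the position of each new cell.

Insert 8: appended to row 1. P = [[8]].
Insert 2: 2 bumps 8 from row 1; 8 starts row 2. P = [[2], [8]].
Insert 1: 1 bumps 2 from row 1; 2 bumps 8 from row 2; 8 starts row 3. P = [[1], [2], [8]].
Insert 3: appended to row 1. P = [[1, 3], [2], [8]].
Insert 6: appended to row 1. P = [[1, 3, 6], [2], [8]].
Insert 4: 4 bumps 6 from row 1; 6 appends to row 2. P = [[1, 3, 4], [2, 6], [8]].
Insert 5: appended to row 1. P = [[1, 3, 4, 5], [2, 6], [8]].
Insert 7: appended to row 1. P = [[1, 3, 4, 5, 7], [2, 6], [8]].

So P = [[1, 3, 4, 5, 7], [2, 6], [8]], Q = [[1, 4, 5, 7, 8], [2, 6], [3]].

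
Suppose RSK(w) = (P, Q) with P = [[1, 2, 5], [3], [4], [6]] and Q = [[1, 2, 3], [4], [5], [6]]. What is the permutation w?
1 4 6 5 3 2

Reverse the RSK construction: for i from n down to 1, find the cell of Q containing i, remove the entry at that cell from P, and reverse-bump it up through P; the value ejected from row 1 is w(i).

Step i=6: Q has 6 at row 4, column 1; remove 6 from row 4 of P and reverse-bump: 6 enters row 3 and ejects 4; 4 enters row 2 and ejects 3; 3 enters row 1 and ejects 2. So w(6) = 2. P is now [[1, 3, 5], [4], [6]].
Step i=5: Q has 5 at row 3, column 1; remove 6 from row 3 of P and reverse-bump: 6 enters row 2 and ejects 4; 4 enters row 1 and ejects 3. So w(5) = 3. P is now [[1, 4, 5], [6]].
Step i=4: Q has 4 at row 2, column 1; remove 6 from row 2 of P and reverse-bump: 6 enters row 1 and ejects 5. So w(4) = 5. P is now [[1, 4, 6]].
Step i=3: Q has 3 at row 1, column 3; remove that cell from P, ejecting 6. So w(3) = 6. P is now [[1, 4]].
Step i=2: Q has 2 at row 1, column 2; remove that cell from P, ejecting 4. So w(2) = 4. P is now [[1]].
Step i=1: Q has 1 at row 1, column 1; remove that cell from P, ejecting 1. So w(1) = 1. P is now [].

So w = 1 4 6 5 3 2.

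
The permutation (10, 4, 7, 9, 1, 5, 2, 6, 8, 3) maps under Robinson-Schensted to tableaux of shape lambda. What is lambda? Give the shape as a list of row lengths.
[4, 3, 2, 1]

Row-insert each entry into an empty tableau.

After inserting 10: P = [[10]].
After inserting 4: P = [[4], [10]].
After inserting 7: P = [[4, 7], [10]].
After inserting 9: P = [[4, 7, 9], [10]].
After inserting 1: P = [[1, 7, 9], [4], [10]].
After inserting 5: P = [[1, 5, 9], [4, 7], [10]].
After inserting 2: P = [[1, 2, 9], [4, 5], [7], [10]].
After inserting 6: P = [[1, 2, 6], [4, 5, 9], [7], [10]].
After inserting 8: P = [[1, 2, 6, 8], [4, 5, 9], [7], [10]].
After inserting 3: P = [[1, 2, 3, 8], [4, 5, 6], [7, 9], [10]].

The final insertion tableau P = [[1, 2, 3, 8], [4, 5, 6], [7, 9], [10]] has shape [4, 3, 2, 1].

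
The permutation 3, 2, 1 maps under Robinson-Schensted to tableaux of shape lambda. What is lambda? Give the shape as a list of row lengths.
Row-insert each entry into an empty tableau.

After inserting 3: P = [[3]].
After inserting 2: P = [[2], [3]].
After inserting 1: P = [[1], [2], [3]].

The final insertion tableau P = [[1], [2], [3]] has shape [1, 1, 1].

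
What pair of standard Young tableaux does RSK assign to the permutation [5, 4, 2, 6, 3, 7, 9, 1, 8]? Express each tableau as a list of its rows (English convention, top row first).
Insert each entry of the permutation into P by Schensted row insertion, recording in Q the position of each new cell.

After inserting 5: P = [[5]].
After inserting 4: P = [[4], [5]].
After inserting 2: P = [[2], [4], [5]].
After inserting 6: P = [[2, 6], [4], [5]].
After inserting 3: P = [[2, 3], [4, 6], [5]].
After inserting 7: P = [[2, 3, 7], [4, 6], [5]].
After inserting 9: P = [[2, 3, 7, 9], [4, 6], [5]].
After inserting 1: P = [[1, 3, 7, 9], [2, 6], [4], [5]].
After inserting 8: P = [[1, 3, 7, 8], [2, 6, 9], [4], [5]].

So P = [[1, 3, 7, 8], [2, 6, 9], [4], [5]], Q = [[1, 4, 6, 7], [2, 5, 9], [3], [8]].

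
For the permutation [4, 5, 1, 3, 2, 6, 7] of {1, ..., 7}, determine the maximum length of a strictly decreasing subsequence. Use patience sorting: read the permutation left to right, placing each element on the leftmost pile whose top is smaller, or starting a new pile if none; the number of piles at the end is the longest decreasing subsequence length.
3

4: new pile. tops = [4]
5: onto pile 1 (replacing 4). tops = [5]
1: new pile. tops = [5, 1]
3: onto pile 2 (replacing 1). tops = [5, 3]
2: new pile. tops = [5, 3, 2]
6: onto pile 1 (replacing 5). tops = [6, 3, 2]
7: onto pile 1 (replacing 6). tops = [7, 3, 2]

3 piles, so the longest decreasing subsequence has length 3.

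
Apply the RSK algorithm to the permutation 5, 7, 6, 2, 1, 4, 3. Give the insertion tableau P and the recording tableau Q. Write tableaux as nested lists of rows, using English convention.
Insert each entry of the permutation into P by Schensted row insertion, recording in Q the position of each new cell.

Insert 5: appended to row 1. P = [[5]].
Insert 7: appended to row 1. P = [[5, 7]].
Insert 6: 6 bumps 7 from row 1; 7 starts row 2. P = [[5, 6], [7]].
Insert 2: 2 bumps 5 from row 1; 5 bumps 7 from row 2; 7 starts row 3. P = [[2, 6], [5], [7]].
Insert 1: 1 bumps 2 from row 1; 2 bumps 5 from row 2; 5 bumps 7 from row 3; 7 starts row 4. P = [[1, 6], [2], [5], [7]].
Insert 4: 4 bumps 6 from row 1; 6 appends to row 2. P = [[1, 4], [2, 6], [5], [7]].
Insert 3: 3 bumps 4 from row 1; 4 bumps 6 from row 2; 6 appends to row 3. P = [[1, 3], [2, 4], [5, 6], [7]].

So P = [[1, 3], [2, 4], [5, 6], [7]], Q = [[1, 2], [3, 6], [4, 7], [5]].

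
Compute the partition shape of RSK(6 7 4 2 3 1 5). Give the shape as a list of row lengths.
[3, 2, 1, 1]

RSK row insertion gives P = [[1, 3, 5], [2, 7], [4], [6]], which has shape [3, 2, 1, 1].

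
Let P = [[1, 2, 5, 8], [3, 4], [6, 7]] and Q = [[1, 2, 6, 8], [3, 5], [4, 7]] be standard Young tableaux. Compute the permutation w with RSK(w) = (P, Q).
Reverse the RSK construction: for i from n down to 1, find the cell of Q containing i, remove the entry at that cell from P, and reverse-bump it up through P; the value ejected from row 1 is w(i).

Step i=8: Q has 8 at row 1, column 4; remove that cell from P, ejecting 8. So w(8) = 8. P is now [[1, 2, 5], [3, 4], [6, 7]].
Step i=7: Q has 7 at row 3, column 2; remove 7 from row 3 of P and reverse-bump: 7 enters row 2 and ejects 4; 4 enters row 1 and ejects 2. So w(7) = 2. P is now [[1, 4, 5], [3, 7], [6]].
Step i=6: Q has 6 at row 1, column 3; remove that cell from P, ejecting 5. So w(6) = 5. P is now [[1, 4], [3, 7], [6]].
Step i=5: Q has 5 at row 2, column 2; remove 7 from row 2 of P and reverse-bump: 7 enters row 1 and ejects 4. So w(5) = 4. P is now [[1, 7], [3], [6]].
Step i=4: Q has 4 at row 3, column 1; remove 6 from row 3 of P and reverse-bump: 6 enters row 2 and ejects 3; 3 enters row 1 and ejects 1. So w(4) = 1. P is now [[3, 7], [6]].
Step i=3: Q has 3 at row 2, column 1; remove 6 from row 2 of P and reverse-bump: 6 enters row 1 and ejects 3. So w(3) = 3. P is now [[6, 7]].
Step i=2: Q has 2 at row 1, column 2; remove that cell from P, ejecting 7. So w(2) = 7. P is now [[6]].
Step i=1: Q has 1 at row 1, column 1; remove that cell from P, ejecting 6. So w(1) = 6. P is now [].

So w = 6 7 3 1 4 5 2 8.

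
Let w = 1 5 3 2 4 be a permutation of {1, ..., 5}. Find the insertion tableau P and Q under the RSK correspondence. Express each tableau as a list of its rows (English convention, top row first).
Insert each entry of the permutation into P by Schensted row insertion, recording in Q the position of each new cell.

Insert 1: appended to row 1. P = [[1]].
Insert 5: appended to row 1. P = [[1, 5]].
Insert 3: 3 bumps 5 from row 1; 5 starts row 2. P = [[1, 3], [5]].
Insert 2: 2 bumps 3 from row 1; 3 bumps 5 from row 2; 5 starts row 3. P = [[1, 2], [3], [5]].
Insert 4: appended to row 1. P = [[1, 2, 4], [3], [5]].

So P = [[1, 2, 4], [3], [5]], Q = [[1, 2, 5], [3], [4]].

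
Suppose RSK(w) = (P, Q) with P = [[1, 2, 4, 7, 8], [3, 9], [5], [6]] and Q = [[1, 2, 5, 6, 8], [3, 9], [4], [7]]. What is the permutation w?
1 6 5 3 4 7 2 9 8

Reverse the RSK construction: for i from n down to 1, find the cell of Q containing i, remove the entry at that cell from P, and reverse-bump it up through P; the value ejected from row 1 is w(i).

Step i=9: Q has 9 at row 2, column 2; remove 9 from row 2 of P and reverse-bump: 9 enters row 1 and ejects 8. So w(9) = 8. P is now [[1, 2, 4, 7, 9], [3], [5], [6]].
Step i=8: Q has 8 at row 1, column 5; remove that cell from P, ejecting 9. So w(8) = 9. P is now [[1, 2, 4, 7], [3], [5], [6]].
Step i=7: Q has 7 at row 4, column 1; remove 6 from row 4 of P and reverse-bump: 6 enters row 3 and ejects 5; 5 enters row 2 and ejects 3; 3 enters row 1 and ejects 2. So w(7) = 2. P is now [[1, 3, 4, 7], [5], [6]].
Step i=6: Q has 6 at row 1, column 4; remove that cell from P, ejecting 7. So w(6) = 7. P is now [[1, 3, 4], [5], [6]].
Step i=5: Q has 5 at row 1, column 3; remove that cell from P, ejecting 4. So w(5) = 4. P is now [[1, 3], [5], [6]].
Step i=4: Q has 4 at row 3, column 1; remove 6 from row 3 of P and reverse-bump: 6 enters row 2 and ejects 5; 5 enters row 1 and ejects 3. So w(4) = 3. P is now [[1, 5], [6]].
Step i=3: Q has 3 at row 2, column 1; remove 6 from row 2 of P and reverse-bump: 6 enters row 1 and ejects 5. So w(3) = 5. P is now [[1, 6]].
Step i=2: Q has 2 at row 1, column 2; remove that cell from P, ejecting 6. So w(2) = 6. P is now [[1]].
Step i=1: Q has 1 at row 1, column 1; remove that cell from P, ejecting 1. So w(1) = 1. P is now [].

So w = 1 6 5 3 4 7 2 9 8.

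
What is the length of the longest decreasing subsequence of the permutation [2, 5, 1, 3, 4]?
2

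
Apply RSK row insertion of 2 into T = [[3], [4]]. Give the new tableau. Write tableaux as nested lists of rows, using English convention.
In row 1, 2 replaces 3 (the leftmost entry greater than 2); 3 is bumped to row 2. In row 2, 3 replaces 4 (the leftmost entry greater than 3); 4 is bumped to row 3. 4 starts a new row 3. The new tableau is [[2], [3], [4]].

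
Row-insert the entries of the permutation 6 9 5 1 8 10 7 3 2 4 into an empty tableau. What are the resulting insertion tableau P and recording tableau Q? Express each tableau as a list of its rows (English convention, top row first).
Insert each entry of the permutation into P by Schensted row insertion, recording in Q the position of each new cell.

Insert 6: appended to row 1. P = [[6]].
Insert 9: appended to row 1. P = [[6, 9]].
Insert 5: 5 bumps 6 from row 1; 6 starts row 2. P = [[5, 9], [6]].
Insert 1: 1 bumps 5 from row 1; 5 bumps 6 from row 2; 6 starts row 3. P = [[1, 9], [5], [6]].
Insert 8: 8 bumps 9 from row 1; 9 appends to row 2. P = [[1, 8], [5, 9], [6]].
Insert 10: appended to row 1. P = [[1, 8, 10], [5, 9], [6]].
Insert 7: 7 bumps 8 from row 1; 8 bumps 9 from row 2; 9 appends to row 3. P = [[1, 7, 10], [5, 8], [6, 9]].
Insert 3: 3 bumps 7 from row 1; 7 bumps 8 from row 2; 8 bumps 9 from row 3; 9 starts row 4. P = [[1, 3, 10], [5, 7], [6, 8], [9]].
Insert 2: 2 bumps 3 from row 1; 3 bumps 5 from row 2; 5 bumps 6 from row 3; 6 bumps 9 from row 4; 9 starts row 5. P = [[1, 2, 10], [3, 7], [5, 8], [6], [9]].
Insert 4: 4 bumps 10 from row 1; 10 appends to row 2. P = [[1, 2, 4], [3, 7, 10], [5, 8], [6], [9]].

So P = [[1, 2, 4], [3, 7, 10], [5, 8], [6], [9]], Q = [[1, 2, 6], [3, 5, 10], [4, 7], [8], [9]].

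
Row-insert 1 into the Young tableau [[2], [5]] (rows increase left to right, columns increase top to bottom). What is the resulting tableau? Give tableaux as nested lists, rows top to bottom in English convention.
[[1], [2], [5]]

In row 1, 1 replaces 2 (the leftmost entry greater than 1); 2 is bumped to row 2. In row 2, 2 replaces 5 (the leftmost entry greater than 2); 5 is bumped to row 3. 5 starts a new row 3. The new tableau is [[1], [2], [5]].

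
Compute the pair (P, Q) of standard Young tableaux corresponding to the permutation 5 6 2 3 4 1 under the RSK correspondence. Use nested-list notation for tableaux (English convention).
Insert each entry of the permutation into P by Schensted row insertion, recording in Q the position of each new cell.

Insert 5: appended to row 1. P = [[5]].
Insert 6: appended to row 1. P = [[5, 6]].
Insert 2: 2 bumps 5 from row 1; 5 starts row 2. P = [[2, 6], [5]].
Insert 3: 3 bumps 6 from row 1; 6 appends to row 2. P = [[2, 3], [5, 6]].
Insert 4: appended to row 1. P = [[2, 3, 4], [5, 6]].
Insert 1: 1 bumps 2 from row 1; 2 bumps 5 from row 2; 5 starts row 3. P = [[1, 3, 4], [2, 6], [5]].

So P = [[1, 3, 4], [2, 6], [5]], Q = [[1, 2, 5], [3, 4], [6]].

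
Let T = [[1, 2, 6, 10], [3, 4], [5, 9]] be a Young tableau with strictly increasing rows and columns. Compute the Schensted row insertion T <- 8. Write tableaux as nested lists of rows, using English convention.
[[1, 2, 6, 8], [3, 4, 10], [5, 9]]

In row 1, 8 replaces 10 (the leftmost entry greater than 8); 10 is bumped to row 2. 10 is appended to row 2. The new tableau is [[1, 2, 6, 8], [3, 4, 10], [5, 9]].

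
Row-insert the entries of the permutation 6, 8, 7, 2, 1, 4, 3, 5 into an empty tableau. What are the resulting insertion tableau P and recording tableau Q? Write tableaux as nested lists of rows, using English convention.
P = [[1, 3, 5], [2, 4], [6, 7], [8]], Q = [[1, 2, 8], [3, 6], [4, 7], [5]]

Insert each entry of the permutation into P by Schensted row insertion, recording in Q the position of each new cell.

Insert 6: appended to row 1. P = [[6]].
Insert 8: appended to row 1. P = [[6, 8]].
Insert 7: 7 bumps 8 from row 1; 8 starts row 2. P = [[6, 7], [8]].
Insert 2: 2 bumps 6 from row 1; 6 bumps 8 from row 2; 8 starts row 3. P = [[2, 7], [6], [8]].
Insert 1: 1 bumps 2 from row 1; 2 bumps 6 from row 2; 6 bumps 8 from row 3; 8 starts row 4. P = [[1, 7], [2], [6], [8]].
Insert 4: 4 bumps 7 from row 1; 7 appends to row 2. P = [[1, 4], [2, 7], [6], [8]].
Insert 3: 3 bumps 4 from row 1; 4 bumps 7 from row 2; 7 appends to row 3. P = [[1, 3], [2, 4], [6, 7], [8]].
Insert 5: appended to row 1. P = [[1, 3, 5], [2, 4], [6, 7], [8]].

So P = [[1, 3, 5], [2, 4], [6, 7], [8]], Q = [[1, 2, 8], [3, 6], [4, 7], [5]].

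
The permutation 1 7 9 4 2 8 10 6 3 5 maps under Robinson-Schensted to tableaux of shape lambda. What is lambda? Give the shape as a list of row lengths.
Row-insert each entry into an empty tableau.

After inserting 1: P = [[1]].
After inserting 7: P = [[1, 7]].
After inserting 9: P = [[1, 7, 9]].
After inserting 4: P = [[1, 4, 9], [7]].
After inserting 2: P = [[1, 2, 9], [4], [7]].
After inserting 8: P = [[1, 2, 8], [4, 9], [7]].
After inserting 10: P = [[1, 2, 8, 10], [4, 9], [7]].
After inserting 6: P = [[1, 2, 6, 10], [4, 8], [7, 9]].
After inserting 3: P = [[1, 2, 3, 10], [4, 6], [7, 8], [9]].
After inserting 5: P = [[1, 2, 3, 5], [4, 6, 10], [7, 8], [9]].

The final insertion tableau P = [[1, 2, 3, 5], [4, 6, 10], [7, 8], [9]] has shape [4, 3, 2, 1].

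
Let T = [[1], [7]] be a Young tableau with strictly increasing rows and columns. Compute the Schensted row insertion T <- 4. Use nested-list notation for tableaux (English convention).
4 is larger than every entry of row 1, so it is appended to row 1. The new tableau is [[1, 4], [7]].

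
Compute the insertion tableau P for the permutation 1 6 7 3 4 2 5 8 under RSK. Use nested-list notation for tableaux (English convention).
P = [[1, 2, 4, 5, 8], [3, 7], [6]]

Insert 1: appended to row 1. P = [[1]].
Insert 6: appended to row 1. P = [[1, 6]].
Insert 7: appended to row 1. P = [[1, 6, 7]].
Insert 3: 3 bumps 6 from row 1; 6 starts row 2. P = [[1, 3, 7], [6]].
Insert 4: 4 bumps 7 from row 1; 7 appends to row 2. P = [[1, 3, 4], [6, 7]].
Insert 2: 2 bumps 3 from row 1; 3 bumps 6 from row 2; 6 starts row 3. P = [[1, 2, 4], [3, 7], [6]].
Insert 5: appended to row 1. P = [[1, 2, 4, 5], [3, 7], [6]].
Insert 8: appended to row 1. P = [[1, 2, 4, 5, 8], [3, 7], [6]].

So P = [[1, 2, 4, 5, 8], [3, 7], [6]].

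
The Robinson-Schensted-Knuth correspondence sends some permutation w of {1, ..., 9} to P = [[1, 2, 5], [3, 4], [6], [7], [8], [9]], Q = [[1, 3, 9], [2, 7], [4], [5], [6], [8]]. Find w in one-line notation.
9 3 8 7 6 1 4 2 5

Reverse the RSK construction: for i from n down to 1, find the cell of Q containing i, remove the entry at that cell from P, and reverse-bump it up through P; the value ejected from row 1 is w(i).

Step i=9: Q has 9 at row 1, column 3; remove that cell from P, ejecting 5. So w(9) = 5. P is now [[1, 2], [3, 4], [6], [7], [8], [9]].
Step i=8: Q has 8 at row 6, column 1; remove 9 from row 6 of P and reverse-bump: 9 enters row 5 and ejects 8; 8 enters row 4 and ejects 7; 7 enters row 3 and ejects 6; 6 enters row 2 and ejects 4; 4 enters row 1 and ejects 2. So w(8) = 2. P is now [[1, 4], [3, 6], [7], [8], [9]].
Step i=7: Q has 7 at row 2, column 2; remove 6 from row 2 of P and reverse-bump: 6 enters row 1 and ejects 4. So w(7) = 4. P is now [[1, 6], [3], [7], [8], [9]].
Step i=6: Q has 6 at row 5, column 1; remove 9 from row 5 of P and reverse-bump: 9 enters row 4 and ejects 8; 8 enters row 3 and ejects 7; 7 enters row 2 and ejects 3; 3 enters row 1 and ejects 1. So w(6) = 1. P is now [[3, 6], [7], [8], [9]].
Step i=5: Q has 5 at row 4, column 1; remove 9 from row 4 of P and reverse-bump: 9 enters row 3 and ejects 8; 8 enters row 2 and ejects 7; 7 enters row 1 and ejects 6. So w(5) = 6. P is now [[3, 7], [8], [9]].
Step i=4: Q has 4 at row 3, column 1; remove 9 from row 3 of P and reverse-bump: 9 enters row 2 and ejects 8; 8 enters row 1 and ejects 7. So w(4) = 7. P is now [[3, 8], [9]].
Step i=3: Q has 3 at row 1, column 2; remove that cell from P, ejecting 8. So w(3) = 8. P is now [[3], [9]].
Step i=2: Q has 2 at row 2, column 1; remove 9 from row 2 of P and reverse-bump: 9 enters row 1 and ejects 3. So w(2) = 3. P is now [[9]].
Step i=1: Q has 1 at row 1, column 1; remove that cell from P, ejecting 9. So w(1) = 9. P is now [].

So w = 9 3 8 7 6 1 4 2 5.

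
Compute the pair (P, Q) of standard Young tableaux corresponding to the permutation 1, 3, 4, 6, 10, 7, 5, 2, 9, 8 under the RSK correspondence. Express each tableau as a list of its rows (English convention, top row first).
P = [[1, 2, 4, 5, 7, 8], [3, 9], [6], [10]], Q = [[1, 2, 3, 4, 5, 9], [6, 10], [7], [8]]

Insert each entry of the permutation into P by Schensted row insertion, recording in Q the position of each new cell.

After inserting 1: P = [[1]].
After inserting 3: P = [[1, 3]].
After inserting 4: P = [[1, 3, 4]].
After inserting 6: P = [[1, 3, 4, 6]].
After inserting 10: P = [[1, 3, 4, 6, 10]].
After inserting 7: P = [[1, 3, 4, 6, 7], [10]].
After inserting 5: P = [[1, 3, 4, 5, 7], [6], [10]].
After inserting 2: P = [[1, 2, 4, 5, 7], [3], [6], [10]].
After inserting 9: P = [[1, 2, 4, 5, 7, 9], [3], [6], [10]].
After inserting 8: P = [[1, 2, 4, 5, 7, 8], [3, 9], [6], [10]].

So P = [[1, 2, 4, 5, 7, 8], [3, 9], [6], [10]], Q = [[1, 2, 3, 4, 5, 9], [6, 10], [7], [8]].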